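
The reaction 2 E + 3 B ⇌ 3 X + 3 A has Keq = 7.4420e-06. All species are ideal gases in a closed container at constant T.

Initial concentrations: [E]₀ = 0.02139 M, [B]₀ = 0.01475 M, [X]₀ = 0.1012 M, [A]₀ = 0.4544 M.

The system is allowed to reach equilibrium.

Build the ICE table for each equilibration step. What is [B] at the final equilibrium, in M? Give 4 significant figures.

Q₀ = 6.6231e+04 vs Keq = 7.4420e-06 ⇒ Q>K, reverse
Step 1:
                    E           B           X           A
  init        0.02139     0.01475      0.1012      0.4544
  Δ           0.06663     0.09995    -0.09995    -0.09995
  eq          0.08802      0.1147     0.00125      0.3545
  solve Keq expr → x = -0.03332; check Q = 7.4420e-06

[B]_eq = 0.1147 M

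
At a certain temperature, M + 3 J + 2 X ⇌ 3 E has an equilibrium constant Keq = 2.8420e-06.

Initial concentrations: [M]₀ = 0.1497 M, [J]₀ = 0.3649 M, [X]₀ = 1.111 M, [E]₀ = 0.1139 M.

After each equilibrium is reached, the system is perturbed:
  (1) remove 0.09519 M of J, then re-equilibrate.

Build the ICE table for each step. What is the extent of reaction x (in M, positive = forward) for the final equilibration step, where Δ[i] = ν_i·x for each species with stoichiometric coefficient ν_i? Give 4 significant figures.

x = -2.8375e-04 M

Q₀ = 0.1646 vs Keq = 2.8420e-06 ⇒ Q>K, reverse
Step 1:
                  M         J         X         E
  Initial    0.1497    0.3649     1.111    0.1139
  Change    0.03653    0.1096   0.07307   -0.1096
  Equil      0.1862    0.4745     1.184  0.004296
  solve Keq expr → x = -0.03653; check Q = 2.8420e-06
Then remove 0.09519 M of J.
Step 2:
                  M         J         X         E
  Initial    0.1862    0.3793     1.184  0.004296
  Change  2.8375e-04 8.5124e-04 5.6749e-04 -8.5124e-04
  Equil      0.1865    0.3802     1.185  0.003445
  solve Keq expr → x = -2.8375e-04; check Q = 2.8420e-06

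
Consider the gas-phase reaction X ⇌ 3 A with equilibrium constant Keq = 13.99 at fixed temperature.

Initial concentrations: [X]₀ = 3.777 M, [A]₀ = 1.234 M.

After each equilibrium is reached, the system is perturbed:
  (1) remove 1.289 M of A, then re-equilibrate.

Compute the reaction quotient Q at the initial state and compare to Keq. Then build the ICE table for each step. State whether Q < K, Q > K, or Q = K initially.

Q₀ = 0.4975 vs Keq = 13.99 ⇒ Q<K, forward
Step 1:
                    X           A
  I             3.777       1.234
  C           -0.7505       2.251
  E             3.027       3.485
  solve Keq expr → x = 0.7505; check Q = 13.99
Then remove 1.289 M of A.
Step 2:
                    X           A
  I             3.027       2.196
  C            -0.379       1.137
  E             2.648       3.333
  solve Keq expr → x = 0.379; check Q = 13.99

Q₀ = 0.4975; Q < K (proceeds forward)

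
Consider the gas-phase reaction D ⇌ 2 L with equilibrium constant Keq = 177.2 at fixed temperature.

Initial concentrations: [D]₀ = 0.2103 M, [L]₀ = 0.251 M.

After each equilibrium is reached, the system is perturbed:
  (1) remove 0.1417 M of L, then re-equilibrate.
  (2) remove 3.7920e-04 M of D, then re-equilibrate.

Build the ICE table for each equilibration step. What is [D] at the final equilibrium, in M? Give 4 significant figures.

[D]_eq = 0.001561 M

Q₀ = 0.2996 vs Keq = 177.2 ⇒ Q<K, forward
Step 1:
                   D          L
  Initial     0.2103      0.251
  Change     -0.2078     0.4156
  Equil     0.002508     0.6666
  solve Keq expr → x = 0.2078; check Q = 177.2
Then remove 0.1417 M of L.
Step 2:
                   D          L
  Initial   0.002508     0.5249
  Change  -9.4160e-04   0.001883
  Equil     0.001566     0.5268
  solve Keq expr → x = 9.4160e-04; check Q = 177.2
Then remove 3.7920e-04 M of D.
Step 3:
                   D          L
  Initial   0.001187     0.5268
  Change  3.7475e-04 -7.4949e-04
  Equil     0.001561      0.526
  solve Keq expr → x = -3.7475e-04; check Q = 177.2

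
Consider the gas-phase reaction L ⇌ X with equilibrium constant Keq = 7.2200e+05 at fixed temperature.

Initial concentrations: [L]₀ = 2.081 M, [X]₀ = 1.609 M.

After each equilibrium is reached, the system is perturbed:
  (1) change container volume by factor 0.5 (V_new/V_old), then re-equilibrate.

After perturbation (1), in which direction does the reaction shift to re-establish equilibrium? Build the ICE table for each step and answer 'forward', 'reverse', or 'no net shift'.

Q₀ = 0.7732 vs Keq = 7.2200e+05 ⇒ Q<K, forward
Step 1:
                   L          X
  init         2.081      1.609
  Δ           -2.081      2.081
  eq      5.1108e-06       3.69
  solve Keq expr → x = 2.081; check Q = 7.2200e+05
Then change container volume by factor 0.5 (V_new/V_old).
Step 2:
                   L          X
  init    1.0222e-05       7.38
  Δ                0          0
  eq      1.0222e-05       7.38
  solve Keq expr → x = 0; check Q = 7.2200e+05

Direction: no net shift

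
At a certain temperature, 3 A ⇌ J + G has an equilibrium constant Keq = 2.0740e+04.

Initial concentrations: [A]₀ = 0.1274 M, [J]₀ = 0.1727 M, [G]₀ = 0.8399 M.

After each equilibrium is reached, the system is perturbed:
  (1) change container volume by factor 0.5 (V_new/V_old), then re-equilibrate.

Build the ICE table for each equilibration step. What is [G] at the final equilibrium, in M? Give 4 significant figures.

[G]_eq = 1.754 M

Q₀ = 70.15 vs Keq = 2.0740e+04 ⇒ Q<K, forward
Step 1:
                    A           J           G
  init         0.1274      0.1727      0.8399
  Δ           -0.1068     0.03559     0.03559
  eq          0.02064      0.2083      0.8755
  solve Keq expr → x = 0.03559; check Q = 2.0740e+04
Then change container volume by factor 0.5 (V_new/V_old).
Step 2:
                    A           J           G
  init        0.04128      0.4166       1.751
  Δ         -0.008425    0.002808    0.002808
  eq          0.03285      0.4194       1.754
  solve Keq expr → x = 0.002808; check Q = 2.0740e+04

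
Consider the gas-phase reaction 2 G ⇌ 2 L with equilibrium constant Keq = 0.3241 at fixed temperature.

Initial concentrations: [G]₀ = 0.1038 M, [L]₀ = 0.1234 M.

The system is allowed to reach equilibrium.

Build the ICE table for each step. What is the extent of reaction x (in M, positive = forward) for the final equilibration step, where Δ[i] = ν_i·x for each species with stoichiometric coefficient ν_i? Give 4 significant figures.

Q₀ = 1.413 vs Keq = 0.3241 ⇒ Q>K, reverse
Step 1:
                   G          L
  Initial     0.1038     0.1234
  Change     0.04098   -0.04098
  Equil       0.1448    0.08242
  solve Keq expr → x = -0.02049; check Q = 0.3241

x = -0.02049 M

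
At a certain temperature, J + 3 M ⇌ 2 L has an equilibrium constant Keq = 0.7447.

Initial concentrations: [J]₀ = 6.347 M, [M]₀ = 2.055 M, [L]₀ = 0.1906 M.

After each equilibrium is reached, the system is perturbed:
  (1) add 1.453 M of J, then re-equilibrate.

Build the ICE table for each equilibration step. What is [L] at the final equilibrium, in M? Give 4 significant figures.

Q₀ = 6.5954e-04 vs Keq = 0.7447 ⇒ Q<K, forward
Step 1:
                  J         M         L
  Initial     6.347     2.055    0.1906
  Change    -0.4652    -1.395    0.9303
  Equil       5.882    0.6595     1.121
  solve Keq expr → x = 0.4652; check Q = 0.7447
Then add 1.453 M of J.
Step 2:
                  J         M         L
  Initial     7.335    0.6595     1.121
  Change   -0.01246  -0.03739   0.02492
  Equil       7.322    0.6221     1.146
  solve Keq expr → x = 0.01246; check Q = 0.7447

[L]_eq = 1.146 M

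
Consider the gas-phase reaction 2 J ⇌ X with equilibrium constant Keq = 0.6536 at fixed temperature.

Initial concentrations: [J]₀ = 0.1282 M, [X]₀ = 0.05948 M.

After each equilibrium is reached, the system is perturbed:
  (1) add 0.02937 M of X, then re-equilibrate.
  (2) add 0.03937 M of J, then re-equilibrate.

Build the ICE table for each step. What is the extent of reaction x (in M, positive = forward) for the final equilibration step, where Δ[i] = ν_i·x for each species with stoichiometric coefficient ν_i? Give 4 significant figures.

x = 0.007708 M

Q₀ = 3.619 vs Keq = 0.6536 ⇒ Q>K, reverse
Step 1:
                  J         X
  Initial    0.1282   0.05948
  Change    0.06842  -0.03421
  Equil      0.1966   0.02527
  solve Keq expr → x = -0.03421; check Q = 0.6536
Then add 0.02937 M of X.
Step 2:
                  J         X
  Initial    0.1966   0.05464
  Change    0.03758  -0.01879
  Equil      0.2342   0.03585
  solve Keq expr → x = -0.01879; check Q = 0.6536
Then add 0.03937 M of J.
Step 3:
                  J         X
  Initial    0.2736   0.03585
  Change   -0.01542  0.007708
  Equil      0.2582   0.04356
  solve Keq expr → x = 0.007708; check Q = 0.6536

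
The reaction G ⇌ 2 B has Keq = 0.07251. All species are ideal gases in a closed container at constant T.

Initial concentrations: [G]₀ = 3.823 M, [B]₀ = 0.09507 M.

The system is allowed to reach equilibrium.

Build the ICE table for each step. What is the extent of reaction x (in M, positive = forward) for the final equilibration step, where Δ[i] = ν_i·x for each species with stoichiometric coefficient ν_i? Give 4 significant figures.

Q₀ = 0.002364 vs Keq = 0.07251 ⇒ Q<K, forward
Step 1:
                    G           B
  I             3.823     0.09507
  C           -0.2084      0.4169
  E             3.615      0.5119
  solve Keq expr → x = 0.2084; check Q = 0.07251

x = 0.2084 M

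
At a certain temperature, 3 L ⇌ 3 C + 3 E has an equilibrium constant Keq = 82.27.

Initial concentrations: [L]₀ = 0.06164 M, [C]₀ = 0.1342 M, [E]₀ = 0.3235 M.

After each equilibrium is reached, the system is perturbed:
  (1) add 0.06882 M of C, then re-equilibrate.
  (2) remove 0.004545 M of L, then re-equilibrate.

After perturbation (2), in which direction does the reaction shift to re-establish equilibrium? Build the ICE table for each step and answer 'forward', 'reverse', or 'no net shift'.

Direction: reverse

Q₀ = 0.3494 vs Keq = 82.27 ⇒ Q<K, forward
Step 1:
                   L          C          E
  Initial    0.06164     0.1342     0.3235
  Change    -0.04629    0.04629    0.04629
  Equil      0.01535     0.1805     0.3698
  solve Keq expr → x = 0.01543; check Q = 82.27
Then add 0.06882 M of C.
Step 2:
                   L          C          E
  Initial    0.01535     0.2493     0.3698
  Change    0.005128  -0.005128  -0.005128
  Equil      0.02047     0.2442     0.3647
  solve Keq expr → x = -0.001709; check Q = 82.27
Then remove 0.004545 M of L.
Step 3:
                   L          C          E
  Initial    0.01593     0.2442     0.3647
  Change     0.00399   -0.00399   -0.00399
  Equil      0.01992     0.2402     0.3607
  solve Keq expr → x = -0.00133; check Q = 82.27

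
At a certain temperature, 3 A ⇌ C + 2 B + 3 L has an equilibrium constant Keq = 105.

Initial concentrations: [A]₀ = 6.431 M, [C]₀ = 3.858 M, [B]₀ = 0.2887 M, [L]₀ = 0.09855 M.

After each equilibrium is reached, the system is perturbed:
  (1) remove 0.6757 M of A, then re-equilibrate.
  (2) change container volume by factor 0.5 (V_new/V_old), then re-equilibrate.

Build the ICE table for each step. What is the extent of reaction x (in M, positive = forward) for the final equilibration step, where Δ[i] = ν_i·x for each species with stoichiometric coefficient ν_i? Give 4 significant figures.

Q₀ = 1.1572e-06 vs Keq = 105 ⇒ Q<K, forward
Step 1:
                   A          C          B          L
  init         6.431      3.858     0.2887    0.09855
  Δ           -3.704      1.235      2.469      3.704
  eq           2.727      5.093      2.758      3.802
  solve Keq expr → x = 1.235; check Q = 105
Then remove 0.6757 M of A.
Step 2:
                   A          C          B          L
  init         2.051      5.093      2.758      3.802
  Δ           0.3102    -0.1034    -0.2068    -0.3102
  eq           2.362      4.989      2.551      3.492
  solve Keq expr → x = -0.1034; check Q = 105
Then change container volume by factor 0.5 (V_new/V_old).
Step 3:
                   A          C          B          L
  init         4.723      9.978      5.102      6.984
  Δ            1.528    -0.5094     -1.019     -1.528
  eq           6.251      9.469      4.084      5.456
  solve Keq expr → x = -0.5094; check Q = 105

x = -0.5094 M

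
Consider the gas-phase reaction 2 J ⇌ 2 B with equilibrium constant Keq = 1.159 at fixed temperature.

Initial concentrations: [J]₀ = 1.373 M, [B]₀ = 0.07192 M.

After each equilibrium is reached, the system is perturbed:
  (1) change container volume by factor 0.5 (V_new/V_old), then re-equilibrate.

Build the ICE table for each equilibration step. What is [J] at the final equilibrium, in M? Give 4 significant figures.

Q₀ = 0.002744 vs Keq = 1.159 ⇒ Q<K, forward
Step 1:
                    J           B
  Initial       1.373     0.07192
  Change      -0.6772      0.6772
  Equil        0.6958      0.7491
  solve Keq expr → x = 0.3386; check Q = 1.159
Then change container volume by factor 0.5 (V_new/V_old).
Step 2:
                    J           B
  Initial       1.392       1.498
  Change            0           0
  Equil         1.392       1.498
  solve Keq expr → x = 0; check Q = 1.159

[J]_eq = 1.392 M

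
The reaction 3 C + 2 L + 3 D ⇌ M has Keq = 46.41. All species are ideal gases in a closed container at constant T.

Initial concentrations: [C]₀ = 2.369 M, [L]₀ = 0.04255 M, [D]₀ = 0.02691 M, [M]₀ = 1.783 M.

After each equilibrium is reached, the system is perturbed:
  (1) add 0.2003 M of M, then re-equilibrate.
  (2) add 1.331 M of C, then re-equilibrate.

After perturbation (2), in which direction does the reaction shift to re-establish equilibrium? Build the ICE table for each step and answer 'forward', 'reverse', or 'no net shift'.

Direction: forward

Q₀ = 3.8012e+06 vs Keq = 46.41 ⇒ Q>K, reverse
Step 1:
                   C          L          D          M
  init         2.369    0.04255    0.02691      1.783
  Δ           0.2954     0.1969     0.2954   -0.09845
  eq           2.664     0.2395     0.3223      1.685
  solve Keq expr → x = -0.09845; check Q = 46.41
Then add 0.2003 M of M.
Step 2:
                   C          L          D          M
  init         2.664     0.2395     0.3223      1.885
  Δ         0.007011   0.004674   0.007011  -0.002337
  eq           2.671     0.2441     0.3293      1.883
  solve Keq expr → x = -0.002337; check Q = 46.41
Then add 1.331 M of C.
Step 3:
                   C          L          D          M
  init         4.002     0.2441     0.3293      1.883
  Δ         -0.07033   -0.04689   -0.07033    0.02344
  eq           3.932     0.1972     0.2589      1.906
  solve Keq expr → x = 0.02344; check Q = 46.41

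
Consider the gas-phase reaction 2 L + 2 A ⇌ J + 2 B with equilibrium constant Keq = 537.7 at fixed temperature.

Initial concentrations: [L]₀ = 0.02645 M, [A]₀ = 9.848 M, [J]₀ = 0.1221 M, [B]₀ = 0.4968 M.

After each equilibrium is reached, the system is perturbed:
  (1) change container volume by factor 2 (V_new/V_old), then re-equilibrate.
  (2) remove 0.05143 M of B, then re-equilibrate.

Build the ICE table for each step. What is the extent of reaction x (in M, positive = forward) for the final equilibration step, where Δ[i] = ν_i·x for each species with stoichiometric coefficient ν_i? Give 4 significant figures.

x = 5.8362e-05 M

Q₀ = 0.4442 vs Keq = 537.7 ⇒ Q<K, forward
Step 1:
                  L         A         J         B
  I         0.02645     9.848    0.1221    0.4968
  C        -0.02561  -0.02561    0.0128   0.02561
  E       8.4243e-04     9.822    0.1349    0.5224
  solve Keq expr → x = 0.0128; check Q = 537.7
Then change container volume by factor 2 (V_new/V_old).
Step 2:
                  L         A         J         B
  I       4.2122e-04     4.911   0.06745    0.2612
  C       1.7367e-04 1.7367e-04 -8.6836e-05 -1.7367e-04
  E       5.9489e-04     4.911   0.06737     0.261
  solve Keq expr → x = -8.6836e-05; check Q = 537.7
Then remove 0.05143 M of B.
Step 3:
                  L         A         J         B
  I       5.9489e-04     4.911   0.06737    0.2096
  C       -1.1672e-04 -1.1672e-04 5.8362e-05 1.1672e-04
  E       4.7816e-04     4.911   0.06742    0.2097
  solve Keq expr → x = 5.8362e-05; check Q = 537.7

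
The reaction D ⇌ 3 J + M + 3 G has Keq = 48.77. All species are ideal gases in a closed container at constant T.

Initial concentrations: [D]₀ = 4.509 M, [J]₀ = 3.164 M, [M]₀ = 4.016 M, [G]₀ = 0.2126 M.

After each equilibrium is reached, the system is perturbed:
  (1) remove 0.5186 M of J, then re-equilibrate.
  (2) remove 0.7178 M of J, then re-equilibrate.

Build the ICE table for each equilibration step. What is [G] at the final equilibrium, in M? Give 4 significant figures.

[G]_eq = 1.225 M

Q₀ = 0.2711 vs Keq = 48.77 ⇒ Q<K, forward
Step 1:
                  D         J         M         G
  I           4.509     3.164     4.016    0.2126
  C         -0.2423     0.727    0.2423     0.727
  E           4.267     3.891     4.258    0.9396
  solve Keq expr → x = 0.2423; check Q = 48.77
Then remove 0.5186 M of J.
Step 2:
                  D         J         M         G
  I           4.267     3.372     4.258    0.9396
  C        -0.03525    0.1057   0.03525    0.1057
  E           4.231     3.478     4.294     1.045
  solve Keq expr → x = 0.03525; check Q = 48.77
Then remove 0.7178 M of J.
Step 3:
                  D         J         M         G
  I           4.231      2.76     4.294     1.045
  C        -0.05992    0.1798   0.05992    0.1798
  E           4.171      2.94     4.354     1.225
  solve Keq expr → x = 0.05992; check Q = 48.77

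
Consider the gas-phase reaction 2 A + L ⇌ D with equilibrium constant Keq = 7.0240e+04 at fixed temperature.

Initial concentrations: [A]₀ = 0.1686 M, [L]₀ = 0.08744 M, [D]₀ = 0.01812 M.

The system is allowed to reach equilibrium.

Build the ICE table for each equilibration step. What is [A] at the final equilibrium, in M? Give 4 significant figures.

[A]_eq = 0.01219 M

Q₀ = 7.29 vs Keq = 7.0240e+04 ⇒ Q<K, forward
Step 1:
                   A          L          D
  Initial     0.1686    0.08744    0.01812
  Change     -0.1564   -0.07821    0.07821
  Equil      0.01219   0.009234    0.09633
  solve Keq expr → x = 0.07821; check Q = 7.0240e+04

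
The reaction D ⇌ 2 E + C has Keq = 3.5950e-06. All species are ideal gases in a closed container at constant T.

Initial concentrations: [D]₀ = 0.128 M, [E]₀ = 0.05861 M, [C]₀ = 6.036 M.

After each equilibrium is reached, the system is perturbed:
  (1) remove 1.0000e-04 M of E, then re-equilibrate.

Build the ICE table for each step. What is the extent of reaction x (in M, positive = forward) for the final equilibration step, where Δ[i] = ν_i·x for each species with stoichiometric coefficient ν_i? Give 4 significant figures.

Q₀ = 0.162 vs Keq = 3.5950e-06 ⇒ Q>K, reverse
Step 1:
                    D           E           C
  Initial       0.128     0.05861       6.036
  Change      0.02915     -0.0583    -0.02915
  Equil        0.1572  3.0668e-04       6.007
  solve Keq expr → x = -0.02915; check Q = 3.5950e-06
Then remove 1.0000e-04 M of E.
Step 2:
                    D           E           C
  Initial      0.1572  2.0668e-04       6.007
  Change  -4.9975e-05  9.9950e-05  4.9975e-05
  Equil        0.1571  3.0663e-04       6.007
  solve Keq expr → x = 4.9975e-05; check Q = 3.5950e-06

x = 4.9975e-05 M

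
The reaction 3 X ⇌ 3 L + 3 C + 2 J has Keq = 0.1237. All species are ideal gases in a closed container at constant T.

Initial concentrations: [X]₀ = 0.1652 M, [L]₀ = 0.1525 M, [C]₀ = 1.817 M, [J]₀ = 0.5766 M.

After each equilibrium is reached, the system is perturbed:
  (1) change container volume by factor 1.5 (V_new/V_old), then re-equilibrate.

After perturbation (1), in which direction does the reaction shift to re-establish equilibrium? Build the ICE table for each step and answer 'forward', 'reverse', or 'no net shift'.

Q₀ = 1.569 vs Keq = 0.1237 ⇒ Q>K, reverse
Step 1:
                   X          L          C          J
  I           0.1652     0.1525      1.817     0.5766
  C           0.0573    -0.0573    -0.0573    -0.0382
  E           0.2225     0.0952       1.76     0.5384
  solve Keq expr → x = -0.0191; check Q = 0.1237
Then change container volume by factor 1.5 (V_new/V_old).
Step 2:
                   X          L          C          J
  I           0.1483    0.06346      1.173     0.3589
  C         -0.03006    0.03006    0.03006    0.02004
  E           0.1183    0.09353      1.203      0.379
  solve Keq expr → x = 0.01002; check Q = 0.1237

Direction: forward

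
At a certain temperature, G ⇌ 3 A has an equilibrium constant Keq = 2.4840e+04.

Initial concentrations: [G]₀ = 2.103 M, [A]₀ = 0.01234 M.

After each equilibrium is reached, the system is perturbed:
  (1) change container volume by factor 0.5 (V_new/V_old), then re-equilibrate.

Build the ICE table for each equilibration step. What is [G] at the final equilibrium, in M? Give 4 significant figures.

Q₀ = 8.9352e-07 vs Keq = 2.4840e+04 ⇒ Q<K, forward
Step 1:
                  G         A
  Initial     2.103   0.01234
  Change     -2.093     6.279
  Equil     0.01002     6.291
  solve Keq expr → x = 2.093; check Q = 2.4840e+04
Then change container volume by factor 0.5 (V_new/V_old).
Step 2:
                  G         A
  Initial   0.02005     12.58
  Change    0.05693   -0.1708
  Equil     0.07697     12.41
  solve Keq expr → x = -0.05693; check Q = 2.4840e+04

[G]_eq = 0.07697 M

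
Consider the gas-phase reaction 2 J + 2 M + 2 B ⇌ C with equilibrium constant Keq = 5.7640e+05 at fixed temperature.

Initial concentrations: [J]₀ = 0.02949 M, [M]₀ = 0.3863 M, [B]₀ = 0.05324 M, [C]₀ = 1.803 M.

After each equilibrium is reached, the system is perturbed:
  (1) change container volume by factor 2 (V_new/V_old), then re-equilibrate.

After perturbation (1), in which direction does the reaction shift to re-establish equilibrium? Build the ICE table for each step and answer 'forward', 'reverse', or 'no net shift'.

Direction: reverse

Q₀ = 4.9014e+06 vs Keq = 5.7640e+05 ⇒ Q>K, reverse
Step 1:
                    J           M           B           C
  I           0.02949      0.3863     0.05324       1.803
  C           0.02515     0.02515     0.02515    -0.01258
  E           0.05464      0.4115     0.07839        1.79
  solve Keq expr → x = -0.01258; check Q = 5.7640e+05
Then change container volume by factor 2 (V_new/V_old).
Step 2:
                    J           M           B           C
  I           0.02732      0.2057      0.0392      0.8952
  C            0.0381      0.0381      0.0381    -0.01905
  E           0.06542      0.2438     0.07729      0.8762
  solve Keq expr → x = -0.01905; check Q = 5.7640e+05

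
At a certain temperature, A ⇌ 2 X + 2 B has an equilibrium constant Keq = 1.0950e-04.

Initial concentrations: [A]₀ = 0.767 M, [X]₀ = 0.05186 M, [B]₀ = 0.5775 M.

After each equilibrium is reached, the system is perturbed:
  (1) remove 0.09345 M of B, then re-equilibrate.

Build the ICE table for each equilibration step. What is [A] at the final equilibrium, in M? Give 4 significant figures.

Q₀ = 0.001169 vs Keq = 1.0950e-04 ⇒ Q>K, reverse
Step 1:
                  A         X         B
  Initial     0.767   0.05186    0.5775
  Change    0.01739  -0.03478  -0.03478
  Equil      0.7844   0.01708    0.5427
  solve Keq expr → x = -0.01739; check Q = 1.0950e-04
Then remove 0.09345 M of B.
Step 2:
                  A         X         B
  Initial    0.7844   0.01708    0.4493
  Change  -0.001688  0.003376  0.003376
  Equil      0.7827   0.02045    0.4526
  solve Keq expr → x = 0.001688; check Q = 1.0950e-04

[A]_eq = 0.7827 M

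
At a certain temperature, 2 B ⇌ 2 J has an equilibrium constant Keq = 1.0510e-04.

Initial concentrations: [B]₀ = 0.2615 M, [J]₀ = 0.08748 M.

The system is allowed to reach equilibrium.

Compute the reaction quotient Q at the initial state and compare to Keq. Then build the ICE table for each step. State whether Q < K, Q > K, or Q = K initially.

Q₀ = 0.1119 vs Keq = 1.0510e-04 ⇒ Q>K, reverse
Step 1:
                  B         J
  init       0.2615   0.08748
  Δ         0.08394  -0.08394
  eq         0.3454  0.003541
  solve Keq expr → x = -0.04197; check Q = 1.0510e-04

Q₀ = 0.1119; Q > K (proceeds reverse)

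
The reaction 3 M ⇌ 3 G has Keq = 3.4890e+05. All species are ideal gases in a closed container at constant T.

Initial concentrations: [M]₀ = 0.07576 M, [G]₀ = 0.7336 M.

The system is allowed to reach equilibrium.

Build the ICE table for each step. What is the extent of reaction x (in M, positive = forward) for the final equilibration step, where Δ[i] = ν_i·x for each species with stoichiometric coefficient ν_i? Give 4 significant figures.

Q₀ = 907.9 vs Keq = 3.4890e+05 ⇒ Q<K, forward
Step 1:
                  M         G
  I         0.07576    0.7336
  C        -0.06442   0.06442
  E         0.01134     0.798
  solve Keq expr → x = 0.02147; check Q = 3.4890e+05

x = 0.02147 M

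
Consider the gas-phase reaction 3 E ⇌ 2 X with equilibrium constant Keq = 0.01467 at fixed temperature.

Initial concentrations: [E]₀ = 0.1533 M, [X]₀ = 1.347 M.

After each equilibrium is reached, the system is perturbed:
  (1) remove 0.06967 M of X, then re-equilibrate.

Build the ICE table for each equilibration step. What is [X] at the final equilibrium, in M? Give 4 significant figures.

Q₀ = 503.6 vs Keq = 0.01467 ⇒ Q>K, reverse
Step 1:
                  E         X
  init       0.1533     1.347
  Δ           1.599    -1.066
  eq          1.752     0.281
  solve Keq expr → x = -0.533; check Q = 0.01467
Then remove 0.06967 M of X.
Step 2:
                  E         X
  init        1.752    0.2113
  Δ        -0.07703   0.05135
  eq          1.675    0.2626
  solve Keq expr → x = 0.02568; check Q = 0.01467

[X]_eq = 0.2626 M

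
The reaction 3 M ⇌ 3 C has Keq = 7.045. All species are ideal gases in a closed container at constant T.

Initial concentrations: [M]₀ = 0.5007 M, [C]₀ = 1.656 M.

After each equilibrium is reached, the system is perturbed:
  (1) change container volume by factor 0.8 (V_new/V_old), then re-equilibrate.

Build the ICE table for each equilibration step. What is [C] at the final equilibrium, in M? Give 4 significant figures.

[C]_eq = 1.772 M

Q₀ = 36.18 vs Keq = 7.045 ⇒ Q>K, reverse
Step 1:
                    M           C
  init         0.5007       1.656
  Δ            0.2387     -0.2387
  eq           0.7394       1.417
  solve Keq expr → x = -0.07955; check Q = 7.045
Then change container volume by factor 0.8 (V_new/V_old).
Step 2:
                    M           C
  init         0.9242       1.772
  Δ                 0           0
  eq           0.9242       1.772
  solve Keq expr → x = 0; check Q = 7.045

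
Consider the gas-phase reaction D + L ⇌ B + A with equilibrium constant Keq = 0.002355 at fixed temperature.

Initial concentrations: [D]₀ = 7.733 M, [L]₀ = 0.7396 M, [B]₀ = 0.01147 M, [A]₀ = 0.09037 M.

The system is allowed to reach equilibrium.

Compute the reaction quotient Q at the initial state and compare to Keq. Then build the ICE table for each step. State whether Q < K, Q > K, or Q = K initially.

Q₀ = 1.8124e-04; Q < K (proceeds forward)

Q₀ = 1.8124e-04 vs Keq = 0.002355 ⇒ Q<K, forward
Step 1:
                   D          L          B          A
  init         7.733     0.7396    0.01147    0.09037
  Δ         -0.06619   -0.06619    0.06619    0.06619
  eq           7.667     0.6734    0.07766     0.1566
  solve Keq expr → x = 0.06619; check Q = 0.002355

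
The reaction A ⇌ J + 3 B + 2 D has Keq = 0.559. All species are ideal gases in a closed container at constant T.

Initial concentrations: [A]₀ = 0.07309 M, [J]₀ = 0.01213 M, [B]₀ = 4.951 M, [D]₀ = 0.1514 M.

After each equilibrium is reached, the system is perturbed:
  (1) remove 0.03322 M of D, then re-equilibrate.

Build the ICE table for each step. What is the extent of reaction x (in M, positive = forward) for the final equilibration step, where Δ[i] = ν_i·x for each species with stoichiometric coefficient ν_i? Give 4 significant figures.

x = 0.004346 M

Q₀ = 0.4617 vs Keq = 0.559 ⇒ Q<K, forward
Step 1:
                   A          J          B          D
  I          0.07309    0.01213      4.951     0.1514
  C        -0.001605   0.001605   0.004814   0.003209
  E          0.07149    0.01373      4.956     0.1546
  solve Keq expr → x = 0.001605; check Q = 0.559
Then remove 0.03322 M of D.
Step 2:
                   A          J          B          D
  I          0.07149    0.01373      4.956     0.1214
  C        -0.004346   0.004346    0.01304   0.008691
  E          0.06714    0.01808      4.969     0.1301
  solve Keq expr → x = 0.004346; check Q = 0.559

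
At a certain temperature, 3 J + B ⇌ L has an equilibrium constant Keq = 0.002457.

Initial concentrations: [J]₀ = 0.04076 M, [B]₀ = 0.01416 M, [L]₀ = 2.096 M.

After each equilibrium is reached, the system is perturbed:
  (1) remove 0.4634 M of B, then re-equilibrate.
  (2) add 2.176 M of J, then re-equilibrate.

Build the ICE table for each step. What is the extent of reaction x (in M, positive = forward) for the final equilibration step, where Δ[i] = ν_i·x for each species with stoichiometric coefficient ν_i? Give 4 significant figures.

x = 0.2587 M

Q₀ = 2.1859e+06 vs Keq = 0.002457 ⇒ Q>K, reverse
Step 1:
                    J           B           L
  Initial     0.04076     0.01416       2.096
  Change        4.865       1.622      -1.622
  Equil         4.905       1.636      0.4744
  solve Keq expr → x = -1.622; check Q = 0.002457
Then remove 0.4634 M of B.
Step 2:
                    J           B           L
  Initial       4.905       1.172      0.4744
  Change       0.2039     0.06795    -0.06795
  Equil         5.109        1.24      0.4065
  solve Keq expr → x = -0.06795; check Q = 0.002457
Then add 2.176 M of J.
Step 3:
                    J           B           L
  Initial       7.285        1.24      0.4065
  Change      -0.7761     -0.2587      0.2587
  Equil         6.509      0.9816      0.6652
  solve Keq expr → x = 0.2587; check Q = 0.002457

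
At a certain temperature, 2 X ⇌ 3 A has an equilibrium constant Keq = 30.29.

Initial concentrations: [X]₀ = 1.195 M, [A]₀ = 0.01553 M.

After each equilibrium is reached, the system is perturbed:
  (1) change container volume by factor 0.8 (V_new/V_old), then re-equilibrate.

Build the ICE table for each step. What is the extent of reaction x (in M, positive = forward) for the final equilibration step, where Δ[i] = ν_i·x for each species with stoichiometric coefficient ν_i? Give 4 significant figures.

Q₀ = 2.6229e-06 vs Keq = 30.29 ⇒ Q<K, forward
Step 1:
                  X         A
  Initial     1.195   0.01553
  Change    -0.9034     1.355
  Equil      0.2916     1.371
  solve Keq expr → x = 0.4517; check Q = 30.29
Then change container volume by factor 0.8 (V_new/V_old).
Step 2:
                  X         A
  Initial    0.3645     1.713
  Change    0.02808  -0.04213
  Equil      0.3926     1.671
  solve Keq expr → x = -0.01404; check Q = 30.29

x = -0.01404 M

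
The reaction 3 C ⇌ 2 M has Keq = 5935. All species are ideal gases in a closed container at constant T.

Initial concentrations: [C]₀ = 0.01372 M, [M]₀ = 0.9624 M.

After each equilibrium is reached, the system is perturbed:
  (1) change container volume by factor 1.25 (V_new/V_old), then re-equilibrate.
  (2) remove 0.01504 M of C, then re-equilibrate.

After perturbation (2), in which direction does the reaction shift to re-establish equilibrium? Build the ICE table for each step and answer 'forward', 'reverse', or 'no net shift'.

Direction: reverse

Q₀ = 3.5863e+05 vs Keq = 5935 ⇒ Q>K, reverse
Step 1:
                   C          M
  I          0.01372     0.9624
  C          0.03914   -0.02609
  E          0.05286     0.9363
  solve Keq expr → x = -0.01305; check Q = 5935
Then change container volume by factor 1.25 (V_new/V_old).
Step 2:
                   C          M
  I          0.04229      0.749
  C         0.003179   -0.00212
  E          0.04547     0.7469
  solve Keq expr → x = -0.00106; check Q = 5935
Then remove 0.01504 M of C.
Step 3:
                   C          M
  I          0.03043     0.7469
  C          0.01464  -0.009762
  E          0.04507     0.7372
  solve Keq expr → x = -0.004881; check Q = 5935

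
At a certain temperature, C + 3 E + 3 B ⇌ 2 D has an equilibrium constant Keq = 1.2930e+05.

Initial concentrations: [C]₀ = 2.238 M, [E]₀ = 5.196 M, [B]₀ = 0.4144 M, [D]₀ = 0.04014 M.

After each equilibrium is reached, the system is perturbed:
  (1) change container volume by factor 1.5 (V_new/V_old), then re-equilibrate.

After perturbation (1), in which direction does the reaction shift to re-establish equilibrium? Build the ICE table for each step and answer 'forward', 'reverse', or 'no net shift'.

Direction: reverse

Q₀ = 7.2115e-05 vs Keq = 1.2930e+05 ⇒ Q<K, forward
Step 1:
                  C         E         B         D
  Initial     2.238     5.196    0.4144   0.04014
  Change    -0.1376   -0.4129   -0.4129    0.2753
  Equil         2.1     4.783  0.001496    0.3154
  solve Keq expr → x = 0.1376; check Q = 1.2930e+05
Then change container volume by factor 1.5 (V_new/V_old).
Step 2:
                  C         E         B         D
  Initial       1.4     3.189 9.9728e-04    0.2103
  Change  3.1941e-04 9.5822e-04 9.5822e-04 -6.3882e-04
  Equil       1.401      3.19  0.001956    0.2096
  solve Keq expr → x = -3.1941e-04; check Q = 1.2930e+05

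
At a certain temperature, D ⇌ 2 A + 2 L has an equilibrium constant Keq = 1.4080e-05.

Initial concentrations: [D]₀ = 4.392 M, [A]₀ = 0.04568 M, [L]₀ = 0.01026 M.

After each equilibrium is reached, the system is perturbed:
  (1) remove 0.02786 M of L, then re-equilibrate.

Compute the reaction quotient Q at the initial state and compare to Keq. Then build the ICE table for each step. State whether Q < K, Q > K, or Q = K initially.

Q₀ = 5.0013e-08 vs Keq = 1.4080e-05 ⇒ Q<K, forward
Step 1:
                   D          A          L
  Initial      4.392    0.04568    0.01026
  Change    -0.03115     0.0623     0.0623
  Equil        4.361      0.108    0.07256
  solve Keq expr → x = 0.03115; check Q = 1.4080e-05
Then remove 0.02786 M of L.
Step 2:
                   D          A          L
  Initial      4.361      0.108     0.0447
  Change   -0.008809    0.01762    0.01762
  Equil        4.352     0.1256    0.06232
  solve Keq expr → x = 0.008809; check Q = 1.4080e-05

Q₀ = 5.0013e-08; Q < K (proceeds forward)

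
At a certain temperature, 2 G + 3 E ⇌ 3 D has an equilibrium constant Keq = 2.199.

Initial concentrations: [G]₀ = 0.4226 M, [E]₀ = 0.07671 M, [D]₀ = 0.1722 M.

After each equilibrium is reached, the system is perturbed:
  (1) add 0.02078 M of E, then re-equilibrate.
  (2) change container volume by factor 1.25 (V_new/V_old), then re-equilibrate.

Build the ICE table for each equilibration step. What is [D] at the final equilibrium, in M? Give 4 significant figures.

[D]_eq = 0.08677 M

Q₀ = 63.34 vs Keq = 2.199 ⇒ Q>K, reverse
Step 1:
                  G         E         D
  Initial    0.4226   0.07671    0.1722
  Change    0.04208   0.06312  -0.06312
  Equil      0.4647    0.1398    0.1091
  solve Keq expr → x = -0.02104; check Q = 2.199
Then add 0.02078 M of E.
Step 2:
                  G         E         D
  Initial    0.4647    0.1606    0.1091
  Change  -0.005707  -0.00856   0.00856
  Equil       0.459     0.152    0.1176
  solve Keq expr → x = 0.002853; check Q = 2.199
Then change container volume by factor 1.25 (V_new/V_old).
Step 3:
                  G         E         D
  Initial    0.3672    0.1216   0.09412
  Change   0.004898  0.007347 -0.007347
  Equil      0.3721     0.129   0.08677
  solve Keq expr → x = -0.002449; check Q = 2.199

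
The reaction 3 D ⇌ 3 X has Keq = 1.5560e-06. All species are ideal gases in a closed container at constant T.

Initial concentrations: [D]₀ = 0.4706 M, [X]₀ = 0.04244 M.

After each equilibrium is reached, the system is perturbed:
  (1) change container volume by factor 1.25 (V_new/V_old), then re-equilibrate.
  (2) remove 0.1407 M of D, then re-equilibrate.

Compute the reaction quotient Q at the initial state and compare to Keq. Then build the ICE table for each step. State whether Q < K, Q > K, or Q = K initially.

Q₀ = 7.3345e-04; Q > K (proceeds reverse)

Q₀ = 7.3345e-04 vs Keq = 1.5560e-06 ⇒ Q>K, reverse
Step 1:
                    D           X
  init         0.4706     0.04244
  Δ           0.03656    -0.03656
  eq           0.5072    0.005877
  solve Keq expr → x = -0.01219; check Q = 1.5560e-06
Then change container volume by factor 1.25 (V_new/V_old).
Step 2:
                    D           X
  init         0.4057    0.004702
  Δ                 0           0
  eq           0.4057    0.004702
  solve Keq expr → x = 0; check Q = 1.5560e-06
Then remove 0.1407 M of D.
Step 3:
                    D           X
  init          0.265    0.004702
  Δ          0.001612   -0.001612
  eq           0.2666     0.00309
  solve Keq expr → x = -5.3725e-04; check Q = 1.5560e-06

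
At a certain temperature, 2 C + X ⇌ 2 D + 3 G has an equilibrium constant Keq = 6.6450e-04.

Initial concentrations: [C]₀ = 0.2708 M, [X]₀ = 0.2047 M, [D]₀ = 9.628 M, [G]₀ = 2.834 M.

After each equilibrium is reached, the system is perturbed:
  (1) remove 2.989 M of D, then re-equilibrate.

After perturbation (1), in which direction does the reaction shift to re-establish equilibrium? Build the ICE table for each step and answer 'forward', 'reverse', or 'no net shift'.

Q₀ = 1.4056e+05 vs Keq = 6.6450e-04 ⇒ Q>K, reverse
Step 1:
                   C          X          D          G
  I           0.2708     0.2047      9.628      2.834
  C            1.864     0.9318     -1.864     -2.795
  E            2.134      1.137      7.764     0.0385
  solve Keq expr → x = -0.9318; check Q = 6.6450e-04
Then remove 2.989 M of D.
Step 2:
                   C          X          D          G
  I            2.134      1.137      4.775     0.0385
  C         -0.00962   -0.00481    0.00962    0.01443
  E            2.125      1.132      4.785    0.05293
  solve Keq expr → x = 0.00481; check Q = 6.6450e-04

Direction: forward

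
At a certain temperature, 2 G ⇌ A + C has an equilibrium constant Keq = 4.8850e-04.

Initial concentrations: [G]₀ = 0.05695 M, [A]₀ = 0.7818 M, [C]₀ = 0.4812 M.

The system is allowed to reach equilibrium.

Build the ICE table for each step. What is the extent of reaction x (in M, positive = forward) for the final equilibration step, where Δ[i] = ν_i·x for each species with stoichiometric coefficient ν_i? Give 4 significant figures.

x = -0.4795 M

Q₀ = 116 vs Keq = 4.8850e-04 ⇒ Q>K, reverse
Step 1:
                   G          A          C
  I          0.05695     0.7818     0.4812
  C           0.9591    -0.4795    -0.4795
  E            1.016     0.3023   0.001668
  solve Keq expr → x = -0.4795; check Q = 4.8850e-04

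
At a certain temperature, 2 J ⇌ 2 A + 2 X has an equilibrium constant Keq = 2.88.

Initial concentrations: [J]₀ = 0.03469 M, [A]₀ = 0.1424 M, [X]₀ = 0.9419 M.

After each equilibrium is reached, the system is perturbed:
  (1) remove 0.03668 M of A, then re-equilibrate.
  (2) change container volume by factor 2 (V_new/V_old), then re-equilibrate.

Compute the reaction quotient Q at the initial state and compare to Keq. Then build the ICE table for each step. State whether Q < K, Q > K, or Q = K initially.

Q₀ = 14.95; Q > K (proceeds reverse)

Q₀ = 14.95 vs Keq = 2.88 ⇒ Q>K, reverse
Step 1:
                   J          A          X
  init       0.03469     0.1424     0.9419
  Δ          0.02733   -0.02733   -0.02733
  eq         0.06202     0.1151     0.9146
  solve Keq expr → x = -0.01366; check Q = 2.88
Then remove 0.03668 M of A.
Step 2:
                   J          A          X
  init       0.06202    0.07839     0.9146
  Δ         -0.01241    0.01241    0.01241
  eq          0.0496    0.09081      0.927
  solve Keq expr → x = 0.006207; check Q = 2.88
Then change container volume by factor 2 (V_new/V_old).
Step 3:
                   J          A          X
  init        0.0248     0.0454     0.4635
  Δ        -0.009499   0.009499   0.009499
  eq          0.0153     0.0549      0.473
  solve Keq expr → x = 0.004749; check Q = 2.88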